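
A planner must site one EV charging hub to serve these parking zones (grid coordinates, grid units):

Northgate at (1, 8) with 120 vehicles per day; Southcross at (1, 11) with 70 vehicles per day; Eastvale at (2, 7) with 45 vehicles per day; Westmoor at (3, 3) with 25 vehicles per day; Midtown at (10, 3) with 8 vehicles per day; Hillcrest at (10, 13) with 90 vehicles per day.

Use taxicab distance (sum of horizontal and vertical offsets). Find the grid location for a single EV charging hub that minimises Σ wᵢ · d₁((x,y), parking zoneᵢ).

(1, 8)

Manhattan distance separates: Σwᵢ(|x−xᵢ|+|y−yᵢ|) = Σwᵢ|x−xᵢ| + Σwᵢ|y−yᵢ|, so x and y are optimised independently as 1-D weighted medians.
Total weight W = 358; half = 179.
x-coordinate, sorted with cumulative weight:
  x=1 (Northgate, w=120) cum 120
  x=1 (Southcross, w=70) cum 190  ← median
  x=2 (Eastvale, w=45) cum 235
  x=3 (Westmoor, w=25) cum 260
  x=10 (Midtown, w=8) cum 268
  x=10 (Hillcrest, w=90) cum 358
⇒ x* = 1
y-coordinate, sorted with cumulative weight:
  y=3 (Westmoor, w=25) cum 25
  y=3 (Midtown, w=8) cum 33
  y=7 (Eastvale, w=45) cum 78
  y=8 (Northgate, w=120) cum 198  ← median
  y=11 (Southcross, w=70) cum 268
  y=13 (Hillcrest, w=90) cum 358
⇒ y* = 8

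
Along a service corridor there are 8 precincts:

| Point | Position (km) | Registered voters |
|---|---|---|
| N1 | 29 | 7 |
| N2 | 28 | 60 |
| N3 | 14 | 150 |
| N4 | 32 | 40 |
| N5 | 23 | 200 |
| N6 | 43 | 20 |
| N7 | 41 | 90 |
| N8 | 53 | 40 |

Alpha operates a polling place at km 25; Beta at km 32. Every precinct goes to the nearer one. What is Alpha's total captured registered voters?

The indifferent point is the midpoint (25+32)/2 = 28.5; precincts left of it (closer to Alpha at 25) go to Alpha, those right go to Beta.
  N3 at 14 (w=150) → Alpha
  N5 at 23 (w=200) → Alpha
  N2 at 28 (w=60) → Alpha
  N1 at 29 (w=7) → Beta
  N4 at 32 (w=40) → Beta
  N7 at 41 (w=90) → Beta
  N6 at 43 (w=20) → Beta
  N8 at 53 (w=40) → Beta
Alpha captures 410; Beta captures 197.

410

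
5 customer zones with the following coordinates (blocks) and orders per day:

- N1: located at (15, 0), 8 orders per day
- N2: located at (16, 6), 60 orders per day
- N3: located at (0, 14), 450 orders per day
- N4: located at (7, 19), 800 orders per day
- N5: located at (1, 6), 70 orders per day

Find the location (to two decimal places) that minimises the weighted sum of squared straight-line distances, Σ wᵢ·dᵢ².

The minimiser of Σwᵢ‖p−pᵢ‖² is the weighted centroid p* = (Σwᵢpᵢ)/(Σwᵢ).
Σwᵢ = 1388.
Σwᵢxᵢ = 8·15 + 60·16 + 450·0 + 800·7 + 70·1 = 6750.
Σwᵢyᵢ = 8·0 + 60·6 + 450·14 + 800·19 + 70·6 = 22280.
x* = 6750/1388 = 4.86, y* = 22280/1388 = 16.05.

(4.86, 16.05)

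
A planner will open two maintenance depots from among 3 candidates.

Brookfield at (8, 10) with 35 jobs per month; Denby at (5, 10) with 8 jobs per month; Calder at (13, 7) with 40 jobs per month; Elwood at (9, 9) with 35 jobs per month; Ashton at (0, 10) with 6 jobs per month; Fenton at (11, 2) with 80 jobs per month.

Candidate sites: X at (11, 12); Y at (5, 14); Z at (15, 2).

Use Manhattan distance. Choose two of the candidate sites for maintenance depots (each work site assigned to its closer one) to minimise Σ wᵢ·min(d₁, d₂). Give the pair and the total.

Evaluate every pair (each demand assigned to the nearer of the two):
  {X, Z}: total = 1092
  {Y, Z}: total = 1246
  {X, Y}: total = 1516
Best pair: {X, Z} with total 1092.

{X, Z}, total 1092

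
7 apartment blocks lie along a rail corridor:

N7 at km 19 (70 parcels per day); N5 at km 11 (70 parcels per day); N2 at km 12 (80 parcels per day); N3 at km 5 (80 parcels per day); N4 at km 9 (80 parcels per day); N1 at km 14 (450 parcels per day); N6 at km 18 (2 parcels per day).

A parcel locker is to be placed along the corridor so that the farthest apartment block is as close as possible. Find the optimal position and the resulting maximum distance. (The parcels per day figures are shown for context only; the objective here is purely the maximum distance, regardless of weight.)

location 12, max distance 7

The 1-center on a line is the midpoint of the two extreme points: leftmost at 5, rightmost at 19.
Optimal location = (5 + 19)/2 = 12; maximum distance = (19 − 5)/2 = 7.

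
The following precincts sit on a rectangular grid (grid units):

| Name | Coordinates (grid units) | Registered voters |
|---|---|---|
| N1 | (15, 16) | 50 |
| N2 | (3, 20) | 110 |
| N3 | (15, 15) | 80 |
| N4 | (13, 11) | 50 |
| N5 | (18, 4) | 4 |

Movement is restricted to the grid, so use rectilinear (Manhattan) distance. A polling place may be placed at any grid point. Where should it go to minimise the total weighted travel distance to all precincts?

(13, 16)

Manhattan distance separates: Σwᵢ(|x−xᵢ|+|y−yᵢ|) = Σwᵢ|x−xᵢ| + Σwᵢ|y−yᵢ|, so x and y are optimised independently as 1-D weighted medians.
Total weight W = 294; half = 147.
x-coordinate, sorted with cumulative weight:
  x=3 (N2, w=110) cum 110
  x=13 (N4, w=50) cum 160  ← median
  x=15 (N1, w=50) cum 210
  x=15 (N3, w=80) cum 290
  x=18 (N5, w=4) cum 294
⇒ x* = 13
y-coordinate, sorted with cumulative weight:
  y=4 (N5, w=4) cum 4
  y=11 (N4, w=50) cum 54
  y=15 (N3, w=80) cum 134
  y=16 (N1, w=50) cum 184  ← median
  y=20 (N2, w=110) cum 294
⇒ y* = 16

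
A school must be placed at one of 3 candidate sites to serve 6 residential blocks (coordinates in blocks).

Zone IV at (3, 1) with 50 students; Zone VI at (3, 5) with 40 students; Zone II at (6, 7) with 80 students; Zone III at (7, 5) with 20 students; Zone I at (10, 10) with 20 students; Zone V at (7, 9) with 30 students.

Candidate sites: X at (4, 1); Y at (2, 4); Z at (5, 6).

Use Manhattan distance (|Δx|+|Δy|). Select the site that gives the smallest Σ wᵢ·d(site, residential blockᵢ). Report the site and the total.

Total weighted distance at each candidate:
  X (4, 1): total = 1660
  Y (2, 4): total = 1540
  Z (5, 6): total = 1020
Minimum is at Z with total 1020 blocks.

Z, total 1020 blocks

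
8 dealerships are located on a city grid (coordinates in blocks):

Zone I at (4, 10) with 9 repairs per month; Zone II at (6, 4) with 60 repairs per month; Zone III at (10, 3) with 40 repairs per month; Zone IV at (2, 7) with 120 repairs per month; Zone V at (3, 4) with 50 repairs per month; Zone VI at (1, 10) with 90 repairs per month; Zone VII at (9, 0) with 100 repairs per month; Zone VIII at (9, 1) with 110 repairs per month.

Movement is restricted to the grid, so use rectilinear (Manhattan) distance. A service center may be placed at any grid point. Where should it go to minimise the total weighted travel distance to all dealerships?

Manhattan distance separates: Σwᵢ(|x−xᵢ|+|y−yᵢ|) = Σwᵢ|x−xᵢ| + Σwᵢ|y−yᵢ|, so x and y are optimised independently as 1-D weighted medians.
Total weight W = 579; half = 289.5.
x-coordinate, sorted with cumulative weight:
  x=1 (Zone VI, w=90) cum 90
  x=2 (Zone IV, w=120) cum 210
  x=3 (Zone V, w=50) cum 260
  x=4 (Zone I, w=9) cum 269
  x=6 (Zone II, w=60) cum 329  ← median
  x=9 (Zone VII, w=100) cum 429
  x=9 (Zone VIII, w=110) cum 539
  x=10 (Zone III, w=40) cum 579
⇒ x* = 6
y-coordinate, sorted with cumulative weight:
  y=0 (Zone VII, w=100) cum 100
  y=1 (Zone VIII, w=110) cum 210
  y=3 (Zone III, w=40) cum 250
  y=4 (Zone II, w=60) cum 310  ← median
  y=4 (Zone V, w=50) cum 360
  y=7 (Zone IV, w=120) cum 480
  y=10 (Zone I, w=9) cum 489
  y=10 (Zone VI, w=90) cum 579
⇒ y* = 4

(6, 4)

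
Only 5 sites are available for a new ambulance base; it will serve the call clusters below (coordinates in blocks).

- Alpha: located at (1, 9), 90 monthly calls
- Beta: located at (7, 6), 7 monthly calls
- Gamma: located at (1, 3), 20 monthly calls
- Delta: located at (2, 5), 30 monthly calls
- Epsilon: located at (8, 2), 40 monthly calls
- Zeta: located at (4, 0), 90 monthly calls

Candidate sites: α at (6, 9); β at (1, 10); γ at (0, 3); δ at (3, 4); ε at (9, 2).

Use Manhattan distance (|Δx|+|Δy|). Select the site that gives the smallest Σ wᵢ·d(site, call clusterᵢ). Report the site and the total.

δ, total 1522 blocks

Total weighted distance at each candidate:
  α (6, 9): total = 2288
  β (1, 10): total = 2250
  γ (0, 3): total = 1830
  δ (3, 4): total = 1522
  ε (9, 2): total = 2542
Minimum is at δ with total 1522 blocks.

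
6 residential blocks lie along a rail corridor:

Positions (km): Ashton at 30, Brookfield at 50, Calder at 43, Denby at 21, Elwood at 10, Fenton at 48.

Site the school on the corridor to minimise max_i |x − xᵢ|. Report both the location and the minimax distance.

The 1-center on a line is the midpoint of the two extreme points: leftmost at 10, rightmost at 50.
Optimal location = (10 + 50)/2 = 30; maximum distance = (50 − 10)/2 = 20.

location 30, max distance 20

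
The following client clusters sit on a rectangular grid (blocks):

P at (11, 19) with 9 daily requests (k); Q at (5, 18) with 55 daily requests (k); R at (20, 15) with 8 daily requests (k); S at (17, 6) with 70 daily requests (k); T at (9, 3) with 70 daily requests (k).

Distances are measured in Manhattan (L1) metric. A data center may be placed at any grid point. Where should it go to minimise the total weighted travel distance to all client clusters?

(9, 6)

Manhattan distance separates: Σwᵢ(|x−xᵢ|+|y−yᵢ|) = Σwᵢ|x−xᵢ| + Σwᵢ|y−yᵢ|, so x and y are optimised independently as 1-D weighted medians.
Total weight W = 212; half = 106.
x-coordinate, sorted with cumulative weight:
  x=5 (Q, w=55) cum 55
  x=9 (T, w=70) cum 125  ← median
  x=11 (P, w=9) cum 134
  x=17 (S, w=70) cum 204
  x=20 (R, w=8) cum 212
⇒ x* = 9
y-coordinate, sorted with cumulative weight:
  y=3 (T, w=70) cum 70
  y=6 (S, w=70) cum 140  ← median
  y=15 (R, w=8) cum 148
  y=18 (Q, w=55) cum 203
  y=19 (P, w=9) cum 212
⇒ y* = 6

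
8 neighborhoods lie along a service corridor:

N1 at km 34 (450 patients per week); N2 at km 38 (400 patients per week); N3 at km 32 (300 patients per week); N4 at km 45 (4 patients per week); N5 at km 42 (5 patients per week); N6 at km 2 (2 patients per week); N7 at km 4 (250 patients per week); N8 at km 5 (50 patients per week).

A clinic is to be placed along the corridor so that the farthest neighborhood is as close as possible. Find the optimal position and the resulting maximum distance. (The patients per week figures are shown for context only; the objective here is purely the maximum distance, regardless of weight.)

location 23.5, max distance 21.5

The 1-center on a line is the midpoint of the two extreme points: leftmost at 2, rightmost at 45.
Optimal location = (2 + 45)/2 = 23.5; maximum distance = (45 − 2)/2 = 21.5.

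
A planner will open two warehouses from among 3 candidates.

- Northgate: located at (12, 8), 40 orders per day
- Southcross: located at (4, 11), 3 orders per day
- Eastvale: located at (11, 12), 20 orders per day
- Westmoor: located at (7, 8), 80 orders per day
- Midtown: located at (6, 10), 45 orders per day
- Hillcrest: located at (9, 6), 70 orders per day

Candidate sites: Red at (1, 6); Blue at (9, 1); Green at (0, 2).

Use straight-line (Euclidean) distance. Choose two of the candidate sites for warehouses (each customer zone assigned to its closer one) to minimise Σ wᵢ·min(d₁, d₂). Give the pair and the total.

Evaluate every pair (each demand assigned to the nearer of the two):
  {Red, Blue}: total = 1689.8
  {Blue, Green}: total = 1917.1
  {Red, Green}: total = 2052.0
Best pair: {Red, Blue} with total 1689.8.

{Red, Blue}, total 1689.8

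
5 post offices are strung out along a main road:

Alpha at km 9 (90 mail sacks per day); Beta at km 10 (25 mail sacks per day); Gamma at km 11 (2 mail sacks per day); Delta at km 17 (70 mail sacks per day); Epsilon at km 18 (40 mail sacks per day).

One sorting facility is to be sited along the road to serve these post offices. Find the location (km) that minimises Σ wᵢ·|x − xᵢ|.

x = 10

For a sum of weighted absolute distances on a line, the optimum is the weighted median (not the mean). Total weight W = 227; half-weight = 113.5.
Sort by position and accumulate weight:
  km 9 (Alpha, w=90) → cum 90
  km 10 (Beta, w=25) → cum 115  ≥ 113.5 → median here
  km 11 (Gamma, w=2) → cum 117
  km 17 (Delta, w=70) → cum 187
  km 18 (Epsilon, w=40) → cum 227
Optimal location: km 10.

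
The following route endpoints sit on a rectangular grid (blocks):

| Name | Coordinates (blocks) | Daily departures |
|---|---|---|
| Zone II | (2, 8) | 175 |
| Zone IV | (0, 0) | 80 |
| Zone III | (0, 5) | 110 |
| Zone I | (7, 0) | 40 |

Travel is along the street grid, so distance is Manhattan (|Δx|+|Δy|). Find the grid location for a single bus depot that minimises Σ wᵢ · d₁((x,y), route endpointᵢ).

(2, 5)

Manhattan distance separates: Σwᵢ(|x−xᵢ|+|y−yᵢ|) = Σwᵢ|x−xᵢ| + Σwᵢ|y−yᵢ|, so x and y are optimised independently as 1-D weighted medians.
Total weight W = 405; half = 202.5.
x-coordinate, sorted with cumulative weight:
  x=0 (Zone IV, w=80) cum 80
  x=0 (Zone III, w=110) cum 190
  x=2 (Zone II, w=175) cum 365  ← median
  x=7 (Zone I, w=40) cum 405
⇒ x* = 2
y-coordinate, sorted with cumulative weight:
  y=0 (Zone IV, w=80) cum 80
  y=0 (Zone I, w=40) cum 120
  y=5 (Zone III, w=110) cum 230  ← median
  y=8 (Zone II, w=175) cum 405
⇒ y* = 5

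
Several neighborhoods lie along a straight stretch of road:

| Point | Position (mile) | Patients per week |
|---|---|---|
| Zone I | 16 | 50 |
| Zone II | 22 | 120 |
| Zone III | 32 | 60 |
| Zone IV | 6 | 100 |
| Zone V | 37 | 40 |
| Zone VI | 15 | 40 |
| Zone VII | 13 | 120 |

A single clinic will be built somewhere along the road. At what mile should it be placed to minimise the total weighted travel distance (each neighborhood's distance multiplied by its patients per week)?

x = 16

For a sum of weighted absolute distances on a line, the optimum is the weighted median (not the mean). Total weight W = 530; half-weight = 265.
Sort by position and accumulate weight:
  mile 6 (Zone IV, w=100) → cum 100
  mile 13 (Zone VII, w=120) → cum 220
  mile 15 (Zone VI, w=40) → cum 260
  mile 16 (Zone I, w=50) → cum 310  ≥ 265 → median here
  mile 22 (Zone II, w=120) → cum 430
  mile 32 (Zone III, w=60) → cum 490
  mile 37 (Zone V, w=40) → cum 530
Optimal location: mile 16.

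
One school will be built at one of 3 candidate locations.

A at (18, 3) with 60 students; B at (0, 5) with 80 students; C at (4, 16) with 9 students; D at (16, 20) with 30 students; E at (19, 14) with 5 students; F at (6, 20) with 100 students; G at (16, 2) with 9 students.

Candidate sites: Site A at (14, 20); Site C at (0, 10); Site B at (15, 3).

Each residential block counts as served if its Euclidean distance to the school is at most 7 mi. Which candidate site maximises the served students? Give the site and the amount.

Site C, covering 80

Coverage radius r = 7 mi; a point is covered iff (Δx)²+(Δy)² ≤ 7² = 49.
  Site A (14, 20): covers {D} → 30
  Site C (0, 10): covers {B} → 80
  Site B (15, 3): covers {A, G} → 69
Maximum coverage at Site C: 80 students.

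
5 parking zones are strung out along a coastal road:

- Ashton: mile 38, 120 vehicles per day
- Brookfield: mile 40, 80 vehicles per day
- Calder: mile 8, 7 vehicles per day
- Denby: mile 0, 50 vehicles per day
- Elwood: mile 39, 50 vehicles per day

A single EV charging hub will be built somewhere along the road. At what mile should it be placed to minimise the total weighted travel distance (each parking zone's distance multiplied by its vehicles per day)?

x = 38

For a sum of weighted absolute distances on a line, the optimum is the weighted median (not the mean). Total weight W = 307; half-weight = 153.5.
Sort by position and accumulate weight:
  mile 0 (Denby, w=50) → cum 50
  mile 8 (Calder, w=7) → cum 57
  mile 38 (Ashton, w=120) → cum 177  ≥ 153.5 → median here
  mile 39 (Elwood, w=50) → cum 227
  mile 40 (Brookfield, w=80) → cum 307
Optimal location: mile 38.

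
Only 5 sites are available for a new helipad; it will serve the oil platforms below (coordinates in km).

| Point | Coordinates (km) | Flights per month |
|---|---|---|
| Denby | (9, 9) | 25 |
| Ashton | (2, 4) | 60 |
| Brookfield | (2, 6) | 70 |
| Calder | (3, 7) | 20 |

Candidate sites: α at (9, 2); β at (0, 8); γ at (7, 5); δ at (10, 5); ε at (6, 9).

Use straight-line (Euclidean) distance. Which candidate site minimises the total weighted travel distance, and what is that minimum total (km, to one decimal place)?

Total weighted distance at each candidate:
  α (9, 2): total = 1332.4
  β (0, 8): total = 755.9
  γ (7, 5): total = 864.1
  δ (10, 5): total = 1296.8
  ε (6, 9): total = 881.3
Minimum is at β with total 755.9 km.

β, total 755.9 km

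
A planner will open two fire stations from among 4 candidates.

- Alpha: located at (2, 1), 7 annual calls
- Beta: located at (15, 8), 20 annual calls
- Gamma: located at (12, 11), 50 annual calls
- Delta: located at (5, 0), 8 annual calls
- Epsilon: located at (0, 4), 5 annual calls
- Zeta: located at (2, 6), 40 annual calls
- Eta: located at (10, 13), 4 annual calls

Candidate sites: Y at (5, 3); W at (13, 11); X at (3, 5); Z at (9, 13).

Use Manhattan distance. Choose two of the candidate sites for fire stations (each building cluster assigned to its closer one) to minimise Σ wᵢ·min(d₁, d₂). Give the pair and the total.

{W, X}, total 361

Evaluate every pair (each demand assigned to the nearer of the two):
  {W, X}: total = 361
  {Y, W}: total = 499
  {X, Z}: total = 665
  {Y, Z}: total = 803
  {W, Z}: total = 1073
  {Y, X}: total = 1269
Best pair: {W, X} with total 361.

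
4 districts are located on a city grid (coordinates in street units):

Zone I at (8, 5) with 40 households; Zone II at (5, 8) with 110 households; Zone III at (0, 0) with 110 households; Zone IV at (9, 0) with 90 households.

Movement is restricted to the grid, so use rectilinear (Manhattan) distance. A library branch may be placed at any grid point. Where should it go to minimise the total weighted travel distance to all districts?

Manhattan distance separates: Σwᵢ(|x−xᵢ|+|y−yᵢ|) = Σwᵢ|x−xᵢ| + Σwᵢ|y−yᵢ|, so x and y are optimised independently as 1-D weighted medians.
Total weight W = 350; half = 175.
x-coordinate, sorted with cumulative weight:
  x=0 (Zone III, w=110) cum 110
  x=5 (Zone II, w=110) cum 220  ← median
  x=8 (Zone I, w=40) cum 260
  x=9 (Zone IV, w=90) cum 350
⇒ x* = 5
y-coordinate, sorted with cumulative weight:
  y=0 (Zone III, w=110) cum 110
  y=0 (Zone IV, w=90) cum 200  ← median
  y=5 (Zone I, w=40) cum 240
  y=8 (Zone II, w=110) cum 350
⇒ y* = 0

(5, 0)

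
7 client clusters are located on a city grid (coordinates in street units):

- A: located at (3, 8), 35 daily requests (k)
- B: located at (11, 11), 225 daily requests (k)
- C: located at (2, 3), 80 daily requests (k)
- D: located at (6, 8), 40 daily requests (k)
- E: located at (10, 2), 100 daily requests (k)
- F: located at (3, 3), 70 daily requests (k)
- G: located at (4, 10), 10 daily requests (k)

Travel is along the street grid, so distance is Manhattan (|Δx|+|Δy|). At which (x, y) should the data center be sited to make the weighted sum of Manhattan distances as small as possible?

(10, 8)

Manhattan distance separates: Σwᵢ(|x−xᵢ|+|y−yᵢ|) = Σwᵢ|x−xᵢ| + Σwᵢ|y−yᵢ|, so x and y are optimised independently as 1-D weighted medians.
Total weight W = 560; half = 280.
x-coordinate, sorted with cumulative weight:
  x=2 (C, w=80) cum 80
  x=3 (A, w=35) cum 115
  x=3 (F, w=70) cum 185
  x=4 (G, w=10) cum 195
  x=6 (D, w=40) cum 235
  x=10 (E, w=100) cum 335  ← median
  x=11 (B, w=225) cum 560
⇒ x* = 10
y-coordinate, sorted with cumulative weight:
  y=2 (E, w=100) cum 100
  y=3 (C, w=80) cum 180
  y=3 (F, w=70) cum 250
  y=8 (A, w=35) cum 285  ← median
  y=8 (D, w=40) cum 325
  y=10 (G, w=10) cum 335
  y=11 (B, w=225) cum 560
⇒ y* = 8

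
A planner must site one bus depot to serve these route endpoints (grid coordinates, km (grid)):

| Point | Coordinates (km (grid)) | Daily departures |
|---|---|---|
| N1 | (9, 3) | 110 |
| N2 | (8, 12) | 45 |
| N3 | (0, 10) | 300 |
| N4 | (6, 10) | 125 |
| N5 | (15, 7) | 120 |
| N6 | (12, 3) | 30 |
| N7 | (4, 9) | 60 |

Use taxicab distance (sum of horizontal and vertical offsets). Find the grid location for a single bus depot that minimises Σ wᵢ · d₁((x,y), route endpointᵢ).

Manhattan distance separates: Σwᵢ(|x−xᵢ|+|y−yᵢ|) = Σwᵢ|x−xᵢ| + Σwᵢ|y−yᵢ|, so x and y are optimised independently as 1-D weighted medians.
Total weight W = 790; half = 395.
x-coordinate, sorted with cumulative weight:
  x=0 (N3, w=300) cum 300
  x=4 (N7, w=60) cum 360
  x=6 (N4, w=125) cum 485  ← median
  x=8 (N2, w=45) cum 530
  x=9 (N1, w=110) cum 640
  x=12 (N6, w=30) cum 670
  x=15 (N5, w=120) cum 790
⇒ x* = 6
y-coordinate, sorted with cumulative weight:
  y=3 (N1, w=110) cum 110
  y=3 (N6, w=30) cum 140
  y=7 (N5, w=120) cum 260
  y=9 (N7, w=60) cum 320
  y=10 (N3, w=300) cum 620  ← median
  y=10 (N4, w=125) cum 745
  y=12 (N2, w=45) cum 790
⇒ y* = 10

(6, 10)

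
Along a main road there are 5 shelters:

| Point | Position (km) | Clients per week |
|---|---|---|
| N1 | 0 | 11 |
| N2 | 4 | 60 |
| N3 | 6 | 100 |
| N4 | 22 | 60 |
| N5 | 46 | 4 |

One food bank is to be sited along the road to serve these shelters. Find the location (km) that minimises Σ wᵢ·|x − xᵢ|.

For a sum of weighted absolute distances on a line, the optimum is the weighted median (not the mean). Total weight W = 235; half-weight = 117.5.
Sort by position and accumulate weight:
  km 0 (N1, w=11) → cum 11
  km 4 (N2, w=60) → cum 71
  km 6 (N3, w=100) → cum 171  ≥ 117.5 → median here
  km 22 (N4, w=60) → cum 231
  km 46 (N5, w=4) → cum 235
Optimal location: km 6.

x = 6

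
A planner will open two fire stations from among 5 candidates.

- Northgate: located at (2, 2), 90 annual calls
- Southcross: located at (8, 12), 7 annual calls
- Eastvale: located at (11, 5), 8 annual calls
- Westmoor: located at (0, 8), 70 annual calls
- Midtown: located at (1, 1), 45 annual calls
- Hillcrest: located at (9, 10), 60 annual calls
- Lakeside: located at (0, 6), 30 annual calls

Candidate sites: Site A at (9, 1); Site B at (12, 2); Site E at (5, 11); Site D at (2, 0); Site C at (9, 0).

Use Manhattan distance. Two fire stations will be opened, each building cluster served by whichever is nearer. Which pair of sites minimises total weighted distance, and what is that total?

{Site E, Site D}, total 1494

Evaluate every pair (each demand assigned to the nearer of the two):
  {Site E, Site D}: total = 1494
  {Site A, Site D}: total = 1882
  {Site D, Site C}: total = 1957
  {Site B, Site D}: total = 2000
  {Site A, Site E}: total = 2316
  {Site E, Site C}: total = 2459
  {Site B, Site E}: total = 2660
  {Site A, Site B}: total = 3276
  {Site A, Site C}: total = 3292
  {Site B, Site C}: total = 3578
Best pair: {Site E, Site D} with total 1494.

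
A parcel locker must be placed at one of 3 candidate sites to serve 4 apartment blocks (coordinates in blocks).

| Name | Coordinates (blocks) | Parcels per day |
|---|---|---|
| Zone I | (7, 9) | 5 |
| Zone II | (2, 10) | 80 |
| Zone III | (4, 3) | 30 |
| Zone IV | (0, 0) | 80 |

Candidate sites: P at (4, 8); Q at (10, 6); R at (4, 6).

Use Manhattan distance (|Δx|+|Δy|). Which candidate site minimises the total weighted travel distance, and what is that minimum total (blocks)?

Total weighted distance at each candidate:
  P (4, 8): total = 1450
  Q (10, 6): total = 2540
  R (4, 6): total = 1400
Minimum is at R with total 1400 blocks.

R, total 1400 blocks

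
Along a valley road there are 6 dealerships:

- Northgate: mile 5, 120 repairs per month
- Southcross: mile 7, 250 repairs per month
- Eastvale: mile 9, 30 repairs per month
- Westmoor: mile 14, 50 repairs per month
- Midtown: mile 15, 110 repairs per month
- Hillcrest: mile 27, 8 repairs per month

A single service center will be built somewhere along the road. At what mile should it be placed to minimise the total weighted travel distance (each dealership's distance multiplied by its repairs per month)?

For a sum of weighted absolute distances on a line, the optimum is the weighted median (not the mean). Total weight W = 568; half-weight = 284.
Sort by position and accumulate weight:
  mile 5 (Northgate, w=120) → cum 120
  mile 7 (Southcross, w=250) → cum 370  ≥ 284 → median here
  mile 9 (Eastvale, w=30) → cum 400
  mile 14 (Westmoor, w=50) → cum 450
  mile 15 (Midtown, w=110) → cum 560
  mile 27 (Hillcrest, w=8) → cum 568
Optimal location: mile 7.

x = 7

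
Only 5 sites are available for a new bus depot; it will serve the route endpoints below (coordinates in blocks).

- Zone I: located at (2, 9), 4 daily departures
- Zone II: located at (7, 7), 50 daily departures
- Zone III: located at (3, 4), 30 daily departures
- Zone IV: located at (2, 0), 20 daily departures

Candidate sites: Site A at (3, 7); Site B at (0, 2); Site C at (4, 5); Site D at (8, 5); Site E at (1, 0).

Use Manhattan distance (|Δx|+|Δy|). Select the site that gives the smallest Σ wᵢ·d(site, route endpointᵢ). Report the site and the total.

Site A, total 462 blocks

Total weighted distance at each candidate:
  Site A (3, 7): total = 462
  Site B (0, 2): total = 866
  Site C (4, 5): total = 474
  Site D (8, 5): total = 590
  Site E (1, 0): total = 890
Minimum is at Site A with total 462 blocks.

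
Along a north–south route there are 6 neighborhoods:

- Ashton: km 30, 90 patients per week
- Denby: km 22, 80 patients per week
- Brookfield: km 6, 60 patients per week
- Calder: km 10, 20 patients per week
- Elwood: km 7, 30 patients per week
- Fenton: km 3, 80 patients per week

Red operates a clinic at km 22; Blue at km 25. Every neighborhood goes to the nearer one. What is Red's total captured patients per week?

270

The indifferent point is the midpoint (22+25)/2 = 23.5; neighborhoods left of it (closer to Red at 22) go to Red, those right go to Blue.
  Fenton at 3 (w=80) → Red
  Brookfield at 6 (w=60) → Red
  Elwood at 7 (w=30) → Red
  Calder at 10 (w=20) → Red
  Denby at 22 (w=80) → Red
  Ashton at 30 (w=90) → Blue
Red captures 270; Blue captures 90.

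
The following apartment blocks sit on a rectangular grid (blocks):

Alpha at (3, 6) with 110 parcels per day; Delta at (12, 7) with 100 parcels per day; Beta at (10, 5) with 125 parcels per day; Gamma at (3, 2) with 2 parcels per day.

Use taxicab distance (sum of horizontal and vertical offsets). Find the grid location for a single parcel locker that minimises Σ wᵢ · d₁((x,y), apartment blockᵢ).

(10, 6)

Manhattan distance separates: Σwᵢ(|x−xᵢ|+|y−yᵢ|) = Σwᵢ|x−xᵢ| + Σwᵢ|y−yᵢ|, so x and y are optimised independently as 1-D weighted medians.
Total weight W = 337; half = 168.5.
x-coordinate, sorted with cumulative weight:
  x=3 (Alpha, w=110) cum 110
  x=3 (Gamma, w=2) cum 112
  x=10 (Beta, w=125) cum 237  ← median
  x=12 (Delta, w=100) cum 337
⇒ x* = 10
y-coordinate, sorted with cumulative weight:
  y=2 (Gamma, w=2) cum 2
  y=5 (Beta, w=125) cum 127
  y=6 (Alpha, w=110) cum 237  ← median
  y=7 (Delta, w=100) cum 337
⇒ y* = 6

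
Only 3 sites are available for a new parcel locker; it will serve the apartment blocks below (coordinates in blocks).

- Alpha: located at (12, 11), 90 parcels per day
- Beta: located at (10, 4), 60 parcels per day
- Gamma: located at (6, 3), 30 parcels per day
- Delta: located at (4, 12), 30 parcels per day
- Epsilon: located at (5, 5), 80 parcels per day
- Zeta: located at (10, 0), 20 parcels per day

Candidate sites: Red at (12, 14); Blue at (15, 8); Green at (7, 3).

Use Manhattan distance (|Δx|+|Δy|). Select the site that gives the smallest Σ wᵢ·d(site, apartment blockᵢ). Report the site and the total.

Green, total 2240 blocks

Total weighted distance at each candidate:
  Red (12, 14): total = 3400
  Blue (15, 8): total = 3250
  Green (7, 3): total = 2240
Minimum is at Green with total 2240 blocks.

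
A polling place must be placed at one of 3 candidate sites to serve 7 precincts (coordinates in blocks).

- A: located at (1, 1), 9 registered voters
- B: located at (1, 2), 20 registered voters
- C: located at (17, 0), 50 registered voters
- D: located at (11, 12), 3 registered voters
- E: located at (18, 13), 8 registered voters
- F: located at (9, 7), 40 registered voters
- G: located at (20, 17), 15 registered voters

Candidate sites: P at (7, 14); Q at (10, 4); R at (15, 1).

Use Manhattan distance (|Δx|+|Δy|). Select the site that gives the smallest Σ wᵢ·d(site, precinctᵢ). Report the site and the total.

R, total 1536 blocks

Total weighted distance at each candidate:
  P (7, 14): total = 2445
  Q (10, 4): total = 1546
  R (15, 1): total = 1536
Minimum is at R with total 1536 blocks.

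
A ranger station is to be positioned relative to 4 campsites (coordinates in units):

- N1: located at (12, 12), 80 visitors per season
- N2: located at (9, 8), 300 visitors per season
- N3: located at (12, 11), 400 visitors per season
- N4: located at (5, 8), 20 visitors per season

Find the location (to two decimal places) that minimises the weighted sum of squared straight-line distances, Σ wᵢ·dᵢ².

The minimiser of Σwᵢ‖p−pᵢ‖² is the weighted centroid p* = (Σwᵢpᵢ)/(Σwᵢ).
Σwᵢ = 800.
Σwᵢxᵢ = 80·12 + 300·9 + 400·12 + 20·5 = 8560.
Σwᵢyᵢ = 80·12 + 300·8 + 400·11 + 20·8 = 7920.
x* = 8560/800 = 10.70, y* = 7920/800 = 9.90.

(10.70, 9.90)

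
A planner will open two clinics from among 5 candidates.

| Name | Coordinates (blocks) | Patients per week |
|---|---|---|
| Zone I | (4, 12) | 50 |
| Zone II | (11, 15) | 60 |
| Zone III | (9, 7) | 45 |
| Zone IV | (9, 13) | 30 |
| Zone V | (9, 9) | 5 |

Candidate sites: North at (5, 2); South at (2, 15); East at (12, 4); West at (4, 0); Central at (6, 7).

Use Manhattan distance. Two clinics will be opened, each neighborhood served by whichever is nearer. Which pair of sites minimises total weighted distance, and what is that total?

{South, Central}, total 1220

Evaluate every pair (each demand assigned to the nearer of the two):
  {South, Central}: total = 1220
  {South, East}: total = 1370
  {East, Central}: total = 1500
  {North, South}: total = 1520
  {North, Central}: total = 1560
  {West, Central}: total = 1560
  {South, West}: total = 1665
  {North, East}: total = 1940
  {East, West}: total = 1990
  {North, West}: total = 2600
Best pair: {South, Central} with total 1220.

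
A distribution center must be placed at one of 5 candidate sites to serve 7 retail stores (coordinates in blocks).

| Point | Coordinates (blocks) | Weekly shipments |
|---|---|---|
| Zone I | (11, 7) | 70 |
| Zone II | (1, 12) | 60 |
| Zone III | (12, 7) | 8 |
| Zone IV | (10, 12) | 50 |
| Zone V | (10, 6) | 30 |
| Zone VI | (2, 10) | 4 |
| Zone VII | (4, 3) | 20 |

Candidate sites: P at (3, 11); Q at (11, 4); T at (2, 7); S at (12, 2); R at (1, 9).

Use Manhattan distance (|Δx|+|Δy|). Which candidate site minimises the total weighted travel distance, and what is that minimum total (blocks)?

Total weighted distance at each candidate:
  P (3, 11): total = 2072
  Q (11, 4): total = 2082
  T (2, 7): total = 2122
  S (12, 2): total = 2752
  R (1, 9): total = 2272
Minimum is at P with total 2072 blocks.

P, total 2072 blocks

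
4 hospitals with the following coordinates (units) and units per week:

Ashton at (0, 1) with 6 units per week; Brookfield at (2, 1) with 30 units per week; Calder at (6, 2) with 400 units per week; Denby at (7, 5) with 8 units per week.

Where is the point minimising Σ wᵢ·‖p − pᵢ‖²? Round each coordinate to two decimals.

The minimiser of Σwᵢ‖p−pᵢ‖² is the weighted centroid p* = (Σwᵢpᵢ)/(Σwᵢ).
Σwᵢ = 444.
Σwᵢxᵢ = 6·0 + 30·2 + 400·6 + 8·7 = 2516.
Σwᵢyᵢ = 6·1 + 30·1 + 400·2 + 8·5 = 876.
x* = 2516/444 = 5.67, y* = 876/444 = 1.97.

(5.67, 1.97)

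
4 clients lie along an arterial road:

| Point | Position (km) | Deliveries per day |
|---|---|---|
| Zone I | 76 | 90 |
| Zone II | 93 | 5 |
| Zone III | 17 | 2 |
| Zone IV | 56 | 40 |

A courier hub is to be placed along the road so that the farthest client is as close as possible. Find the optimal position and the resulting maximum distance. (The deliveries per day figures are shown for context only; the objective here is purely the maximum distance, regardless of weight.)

The 1-center on a line is the midpoint of the two extreme points: leftmost at 17, rightmost at 93.
Optimal location = (17 + 93)/2 = 55; maximum distance = (93 − 17)/2 = 38.

location 55, max distance 38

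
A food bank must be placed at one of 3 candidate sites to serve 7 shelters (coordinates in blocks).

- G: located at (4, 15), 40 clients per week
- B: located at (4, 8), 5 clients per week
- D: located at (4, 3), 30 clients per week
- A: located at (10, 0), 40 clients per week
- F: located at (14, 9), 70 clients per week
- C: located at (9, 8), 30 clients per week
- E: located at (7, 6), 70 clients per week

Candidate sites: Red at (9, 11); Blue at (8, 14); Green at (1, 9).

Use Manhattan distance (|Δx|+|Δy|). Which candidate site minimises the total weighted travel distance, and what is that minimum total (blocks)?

Red, total 2340 blocks

Total weighted distance at each candidate:
  Red (9, 11): total = 2340
  Blue (8, 14): total = 2950
  Green (1, 9): total = 3180
Minimum is at Red with total 2340 blocks.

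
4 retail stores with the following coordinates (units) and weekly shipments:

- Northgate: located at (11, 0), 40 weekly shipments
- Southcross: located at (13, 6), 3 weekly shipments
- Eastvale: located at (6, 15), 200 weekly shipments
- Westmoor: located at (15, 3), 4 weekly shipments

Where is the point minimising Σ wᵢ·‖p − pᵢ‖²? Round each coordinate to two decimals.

(7.04, 12.27)

The minimiser of Σwᵢ‖p−pᵢ‖² is the weighted centroid p* = (Σwᵢpᵢ)/(Σwᵢ).
Σwᵢ = 247.
Σwᵢxᵢ = 40·11 + 3·13 + 200·6 + 4·15 = 1739.
Σwᵢyᵢ = 40·0 + 3·6 + 200·15 + 4·3 = 3030.
x* = 1739/247 = 7.04, y* = 3030/247 = 12.27.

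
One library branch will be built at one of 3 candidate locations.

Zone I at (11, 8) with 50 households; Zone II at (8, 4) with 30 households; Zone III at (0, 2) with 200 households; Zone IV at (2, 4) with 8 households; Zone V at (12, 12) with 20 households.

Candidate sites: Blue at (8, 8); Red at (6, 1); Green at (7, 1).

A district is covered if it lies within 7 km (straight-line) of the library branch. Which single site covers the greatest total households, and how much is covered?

Red, covering 238

Coverage radius r = 7 km; a point is covered iff (Δx)²+(Δy)² ≤ 7² = 49.
  Blue (8, 8): covers {Zone I, Zone II, Zone V} → 100
  Red (6, 1): covers {Zone II, Zone III, Zone IV} → 238
  Green (7, 1): covers {Zone II, Zone IV} → 38
Maximum coverage at Red: 238 households.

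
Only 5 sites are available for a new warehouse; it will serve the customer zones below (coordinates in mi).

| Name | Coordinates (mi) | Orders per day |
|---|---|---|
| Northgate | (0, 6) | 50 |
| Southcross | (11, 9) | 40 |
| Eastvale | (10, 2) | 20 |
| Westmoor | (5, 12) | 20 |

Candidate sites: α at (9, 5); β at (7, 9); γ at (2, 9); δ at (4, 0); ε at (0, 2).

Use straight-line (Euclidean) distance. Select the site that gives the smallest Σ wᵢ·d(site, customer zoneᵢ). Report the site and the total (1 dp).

β, total 765.2 mi

Total weighted distance at each candidate:
  α (9, 5): total = 856.1
  β (7, 9): total = 765.2
  γ (2, 9): total = 837.7
  δ (4, 0): total = 1183.9
  ε (0, 2): total = 1145.1
Minimum is at β with total 765.2 mi.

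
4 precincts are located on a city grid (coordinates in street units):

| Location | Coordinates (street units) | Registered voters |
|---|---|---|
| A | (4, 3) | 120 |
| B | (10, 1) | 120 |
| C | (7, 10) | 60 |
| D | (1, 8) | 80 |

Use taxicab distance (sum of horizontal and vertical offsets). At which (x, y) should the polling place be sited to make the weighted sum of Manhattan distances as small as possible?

(4, 3)

Manhattan distance separates: Σwᵢ(|x−xᵢ|+|y−yᵢ|) = Σwᵢ|x−xᵢ| + Σwᵢ|y−yᵢ|, so x and y are optimised independently as 1-D weighted medians.
Total weight W = 380; half = 190.
x-coordinate, sorted with cumulative weight:
  x=1 (D, w=80) cum 80
  x=4 (A, w=120) cum 200  ← median
  x=7 (C, w=60) cum 260
  x=10 (B, w=120) cum 380
⇒ x* = 4
y-coordinate, sorted with cumulative weight:
  y=1 (B, w=120) cum 120
  y=3 (A, w=120) cum 240  ← median
  y=8 (D, w=80) cum 320
  y=10 (C, w=60) cum 380
⇒ y* = 3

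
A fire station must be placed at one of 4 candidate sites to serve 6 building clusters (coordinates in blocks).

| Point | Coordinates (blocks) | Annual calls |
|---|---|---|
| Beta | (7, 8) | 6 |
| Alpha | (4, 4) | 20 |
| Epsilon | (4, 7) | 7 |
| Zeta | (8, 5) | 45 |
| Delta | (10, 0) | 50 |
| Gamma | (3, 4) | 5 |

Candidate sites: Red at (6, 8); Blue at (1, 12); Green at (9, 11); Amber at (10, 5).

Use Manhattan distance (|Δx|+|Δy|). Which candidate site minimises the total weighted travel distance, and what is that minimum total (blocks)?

Amber, total 612 blocks

Total weighted distance at each candidate:
  Red (6, 8): total = 1007
  Blue (1, 12): total = 2066
  Green (9, 11): total = 1313
  Amber (10, 5): total = 612
Minimum is at Amber with total 612 blocks.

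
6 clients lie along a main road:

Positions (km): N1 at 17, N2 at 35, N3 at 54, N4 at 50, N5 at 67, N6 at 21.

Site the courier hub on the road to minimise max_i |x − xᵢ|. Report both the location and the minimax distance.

The 1-center on a line is the midpoint of the two extreme points: leftmost at 17, rightmost at 67.
Optimal location = (17 + 67)/2 = 42; maximum distance = (67 − 17)/2 = 25.

location 42, max distance 25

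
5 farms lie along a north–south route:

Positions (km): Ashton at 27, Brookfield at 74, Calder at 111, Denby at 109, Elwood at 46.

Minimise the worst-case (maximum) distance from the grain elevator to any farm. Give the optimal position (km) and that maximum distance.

location 69, max distance 42

The 1-center on a line is the midpoint of the two extreme points: leftmost at 27, rightmost at 111.
Optimal location = (27 + 111)/2 = 69; maximum distance = (111 − 27)/2 = 42.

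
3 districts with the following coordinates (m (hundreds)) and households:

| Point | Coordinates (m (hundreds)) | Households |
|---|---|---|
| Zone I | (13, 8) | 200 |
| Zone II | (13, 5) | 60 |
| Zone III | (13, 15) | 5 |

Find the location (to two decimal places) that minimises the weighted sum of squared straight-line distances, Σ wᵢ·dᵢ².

The minimiser of Σwᵢ‖p−pᵢ‖² is the weighted centroid p* = (Σwᵢpᵢ)/(Σwᵢ).
Σwᵢ = 265.
Σwᵢxᵢ = 200·13 + 60·13 + 5·13 = 3445.
Σwᵢyᵢ = 200·8 + 60·5 + 5·15 = 1975.
x* = 3445/265 = 13.00, y* = 1975/265 = 7.45.

(13.00, 7.45)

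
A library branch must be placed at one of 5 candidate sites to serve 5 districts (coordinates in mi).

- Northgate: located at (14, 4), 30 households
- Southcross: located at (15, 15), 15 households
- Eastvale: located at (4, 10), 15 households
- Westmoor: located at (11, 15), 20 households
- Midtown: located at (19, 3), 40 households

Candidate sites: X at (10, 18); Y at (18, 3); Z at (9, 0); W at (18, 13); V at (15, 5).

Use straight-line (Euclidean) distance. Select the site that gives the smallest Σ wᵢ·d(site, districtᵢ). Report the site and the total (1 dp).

V, total 768.0 mi

Total weighted distance at each candidate:
  X (10, 18): total = 1437.2
  Y (18, 3): total = 861.9
  Z (9, 0): total = 1322.4
  W (18, 13): total = 1111.9
  V (15, 5): total = 768.0
Minimum is at V with total 768.0 mi.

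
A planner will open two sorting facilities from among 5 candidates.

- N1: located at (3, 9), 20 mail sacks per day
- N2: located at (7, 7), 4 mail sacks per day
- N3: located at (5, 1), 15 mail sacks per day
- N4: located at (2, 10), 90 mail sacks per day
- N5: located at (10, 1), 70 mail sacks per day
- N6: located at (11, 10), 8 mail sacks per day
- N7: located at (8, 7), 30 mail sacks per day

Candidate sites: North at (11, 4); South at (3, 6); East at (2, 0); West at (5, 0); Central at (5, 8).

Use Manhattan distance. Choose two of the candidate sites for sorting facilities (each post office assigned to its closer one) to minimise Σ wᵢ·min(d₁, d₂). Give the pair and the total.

Evaluate every pair (each demand assigned to the nearer of the two):
  {North, Central}: total = 1075
  {West, Central}: total = 1141
  {North, South}: total = 1143
  {South, West}: total = 1241
  {East, Central}: total = 1396
  {South, East}: total = 1496
  {South, Central}: total = 1651
  {North, East}: total = 1696
  {North, West}: total = 1941
  {East, West}: total = 1999
Best pair: {North, Central} with total 1075.

{North, Central}, total 1075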